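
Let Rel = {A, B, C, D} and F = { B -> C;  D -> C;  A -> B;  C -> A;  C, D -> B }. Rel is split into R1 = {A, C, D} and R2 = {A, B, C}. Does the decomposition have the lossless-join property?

Common attributes: R1 ∩ R2 = {A, C}.
Closure of {A, C}: A → B applies, adding B. So (A, C)⁺ = {A, B, C}.
This closure contains every attribute of R2, so R1 ∩ R2 → R2. The join is lossless.

Yes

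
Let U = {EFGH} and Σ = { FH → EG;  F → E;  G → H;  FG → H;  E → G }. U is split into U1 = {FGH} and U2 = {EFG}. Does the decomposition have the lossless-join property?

Common attributes: U1 ∩ U2 = {FG}.
Closure of {FG}: F → E applies, adding E; G → H applies, adding H. So (FG)⁺ = {EFGH}.
This closure contains every attribute of U1, so U1 ∩ U2 → U1. The join is lossless.

Yes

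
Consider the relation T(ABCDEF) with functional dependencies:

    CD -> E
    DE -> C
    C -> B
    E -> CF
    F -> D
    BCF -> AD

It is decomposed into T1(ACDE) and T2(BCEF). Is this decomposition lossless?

Yes

Common attributes: T1 ∩ T2 = {CE}.
Closure of {CE}: C → B applies, adding B; E → CF applies, adding F; F → D applies, adding D; BCF → AD applies, adding A. So (CE)⁺ = {ABCDEF}.
This closure contains every attribute of T1, so T1 ∩ T2 → T1. The join is lossless.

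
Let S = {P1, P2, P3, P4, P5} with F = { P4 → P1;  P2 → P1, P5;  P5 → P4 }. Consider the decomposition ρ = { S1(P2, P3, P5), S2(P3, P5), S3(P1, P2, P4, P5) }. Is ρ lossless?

Yes

Chase test. Columns are P1, P2, P3, P4, P5; row i has aⱼ where attribute j ∈ Si, else bᵢⱼ.
Initial tableau (one row per fragment):
  row 1: b11 a2 a3 b14 a5
  row 2: b21 b22 a3 b24 a5
  row 3: a1 a2 b33 a4 a5
Rows 1 and 3 agree on P2; apply P2→P1, P5 and equate their P1, P5 entries.
Rows 1 and 2 agree on P5; apply P5→P4 and equate their P4 entries.
Rows 1 and 3 agree on P5; apply P5→P4 and equate their P4 entries.
Rows 1 and 2 agree on P4; apply P4→P1 and equate their P1 entries.
Row 1 is now all distinguished symbols — the join is lossless.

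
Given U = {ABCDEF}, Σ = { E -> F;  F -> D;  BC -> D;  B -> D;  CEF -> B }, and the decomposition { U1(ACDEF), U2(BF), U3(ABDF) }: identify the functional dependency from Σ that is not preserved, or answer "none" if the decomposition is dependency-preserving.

Check CEF → B: no single fragment contains all of {BCEF}, and the restricted closure of {CEF} across the fragments never reaches {B}.
E → F is preserved.
F → D is preserved.
BC → D is preserved.
B → D is preserved.

CEF -> B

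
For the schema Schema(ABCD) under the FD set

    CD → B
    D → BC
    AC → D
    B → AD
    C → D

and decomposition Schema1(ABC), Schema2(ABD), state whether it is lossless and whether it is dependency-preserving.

lossless and dependency-preserving

Lossless test: (AB)⁺ = {ABCD}, which contains all of one fragment — lossless.
Dependency preservation: CD → B; D → BC; AC → D; C → D are not contained in any single fragment, but the restricted closure of each left-hand side across the fragments still reaches the right-hand side; the remaining FDs each lie inside some fragment. All dependencies are preserved.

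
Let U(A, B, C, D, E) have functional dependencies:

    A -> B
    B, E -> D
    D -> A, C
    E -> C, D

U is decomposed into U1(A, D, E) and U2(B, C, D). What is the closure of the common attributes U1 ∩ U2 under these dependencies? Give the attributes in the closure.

U1 ∩ U2 = {D}.
D → A, C applies, adding A, C
A → B applies, adding B
Closure: {A, B, C, D}.

A, B, C, D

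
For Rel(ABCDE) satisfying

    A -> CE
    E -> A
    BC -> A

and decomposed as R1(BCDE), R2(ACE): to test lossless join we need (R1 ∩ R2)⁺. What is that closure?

ACE

R1 ∩ R2 = {CE}.
E → A applies, adding A
Closure: {ACE}.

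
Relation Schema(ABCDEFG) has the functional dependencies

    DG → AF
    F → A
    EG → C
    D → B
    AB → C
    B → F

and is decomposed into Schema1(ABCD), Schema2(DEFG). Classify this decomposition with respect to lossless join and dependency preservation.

Lossless test: (D)⁺ = {ABCDF}, which contains all of one fragment — lossless.
Dependency preservation: the restricted closure of {F} across the fragments never reaches {A}, so F → A cannot be enforced without a join — not preserved.

lossless but not dependency-preserving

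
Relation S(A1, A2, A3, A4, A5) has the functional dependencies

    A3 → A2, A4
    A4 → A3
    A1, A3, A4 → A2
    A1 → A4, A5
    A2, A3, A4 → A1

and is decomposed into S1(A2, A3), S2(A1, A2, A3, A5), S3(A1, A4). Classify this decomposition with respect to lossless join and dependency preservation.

lossless and dependency-preserving

Lossless test (chase): Rows 1 and 2 agree on A3; apply A3→A2, A4 and equate their A2, A4 entries. Rows 2 and 3 agree on A1; apply A1→A4, A5 and equate their A4, A5 entries. Rows 1 and 2 agree on A2, A3, A4; apply A2, A3, A4→A1 and equate their A1 entries. Rows 1 and 3 agree on A4; apply A4→A3 and equate their A3 entries. Rows 1 and 3 agree on A1, A3, A4; apply A1, A3, A4→A2 and equate their A2 entries. Rows 1 and 2 agree on A1; apply A1→A4, A5 and equate their A4, A5 entries. Row 1 is now all distinguished symbols — the join is lossless.
Dependency preservation: A3 → A2, A4; A4 → A3; A1, A3, A4 → A2; A1 → A4, A5; A2, A3, A4 → A1 are not contained in any single fragment, but the restricted closure of each left-hand side across the fragments still reaches the right-hand side; the remaining FDs each lie inside some fragment. All dependencies are preserved.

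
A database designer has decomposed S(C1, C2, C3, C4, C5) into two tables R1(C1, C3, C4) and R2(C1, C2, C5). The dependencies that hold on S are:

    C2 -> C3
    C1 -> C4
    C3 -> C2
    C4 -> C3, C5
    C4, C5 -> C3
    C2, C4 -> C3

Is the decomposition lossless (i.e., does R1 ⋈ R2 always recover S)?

Yes

Common attributes: R1 ∩ R2 = {C1}.
Closure of {C1}: C1 → C4 applies, adding C4; C4 → C3, C5 applies, adding C3, C5; C3 → C2 applies, adding C2. So (C1)⁺ = {C1, C2, C3, C4, C5}.
This closure contains every attribute of R1, so R1 ∩ R2 → R1. The join is lossless.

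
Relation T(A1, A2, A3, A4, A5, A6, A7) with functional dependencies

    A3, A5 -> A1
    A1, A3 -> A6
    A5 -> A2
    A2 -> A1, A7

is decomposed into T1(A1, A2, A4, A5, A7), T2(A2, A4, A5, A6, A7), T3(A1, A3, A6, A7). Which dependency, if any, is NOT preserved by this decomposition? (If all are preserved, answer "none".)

none

A3, A5 → A1: restricted closure across fragments reaches A1.
A1, A3 → A6 lies within T3.
A5 → A2 lies within T1.
A2 → A1, A7 lies within T1.
Every dependency is enforceable on the fragments, so the decomposition is dependency-preserving.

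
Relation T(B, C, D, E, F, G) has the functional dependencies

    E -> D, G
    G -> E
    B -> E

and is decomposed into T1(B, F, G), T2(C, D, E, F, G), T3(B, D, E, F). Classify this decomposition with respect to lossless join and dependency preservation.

Lossless test (chase): Rows 2 and 3 agree on E; apply E→D, G and equate their D, G entries. Rows 1 and 2 agree on G; apply G→E and equate their E entries. Rows 1 and 2 agree on E; apply E→D, G and equate their D, G entries. No row becomes fully distinguished — the join is lossy.
Dependency preservation: every FD's attributes lie within a single fragment, so each can be enforced locally — preserved.

lossy but dependency-preserving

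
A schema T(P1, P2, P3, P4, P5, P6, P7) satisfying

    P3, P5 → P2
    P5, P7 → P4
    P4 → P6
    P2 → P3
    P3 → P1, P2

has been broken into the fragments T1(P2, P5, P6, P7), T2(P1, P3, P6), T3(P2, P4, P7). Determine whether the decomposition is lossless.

No

Chase test. Columns are P1, P2, P3, P4, P5, P6, P7; row i has aⱼ where attribute j ∈ Ti, else bᵢⱼ.
Initial tableau (one row per fragment):
  row 1: b11 a2 b13 b14 a5 a6 a7
  row 2: a1 b22 a3 b24 b25 a6 b27
  row 3: b31 a2 b33 a4 b35 b36 a7
Rows 1 and 3 agree on P2; apply P2→P3 and equate their P3 entries.
Rows 1 and 3 agree on P3; apply P3→P1, P2 and equate their P1, P2 entries.
No row becomes fully distinguished — the join is lossy.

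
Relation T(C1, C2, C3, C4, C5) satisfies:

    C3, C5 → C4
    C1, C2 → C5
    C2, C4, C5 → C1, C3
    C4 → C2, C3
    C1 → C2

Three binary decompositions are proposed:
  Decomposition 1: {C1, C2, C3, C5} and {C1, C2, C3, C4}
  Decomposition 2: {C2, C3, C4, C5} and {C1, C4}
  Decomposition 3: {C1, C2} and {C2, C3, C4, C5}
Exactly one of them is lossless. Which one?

Decomposition 1: common = {C1, C2, C3}, closure = {C1, C2, C3, C4, C5} → lossless.
Decomposition 2: common = {C4}, closure = {C2, C3, C4} → lossy.
Decomposition 3: common = {C2}, closure = {C2} → lossy.

Decomposition 1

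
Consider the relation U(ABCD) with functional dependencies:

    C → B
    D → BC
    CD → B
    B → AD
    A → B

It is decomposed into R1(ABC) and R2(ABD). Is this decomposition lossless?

Yes

Common attributes: R1 ∩ R2 = {AB}.
Closure of {AB}: B → AD applies, adding D; D → BC applies, adding C. So (AB)⁺ = {ABCD}.
This closure contains every attribute of R1, so R1 ∩ R2 → R1. The join is lossless.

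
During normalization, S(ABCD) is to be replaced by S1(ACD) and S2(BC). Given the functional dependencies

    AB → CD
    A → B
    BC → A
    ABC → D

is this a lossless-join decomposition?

Common attributes: S1 ∩ S2 = {C}.
No dependency enlarges {C}, so (C)⁺ = {C}.
The closure contains neither all of S1 = {ACD} nor all of S2 = {BC}, so the common attributes are not a superkey of either fragment. The join is lossy.

No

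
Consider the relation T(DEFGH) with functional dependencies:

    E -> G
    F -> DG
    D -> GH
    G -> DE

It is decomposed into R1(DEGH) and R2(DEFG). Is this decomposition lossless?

Common attributes: R1 ∩ R2 = {DEG}.
Closure of {DEG}: D → GH applies, adding H. So (DEG)⁺ = {DEGH}.
This closure contains every attribute of R1, so R1 ∩ R2 → R1. The join is lossless.

Yes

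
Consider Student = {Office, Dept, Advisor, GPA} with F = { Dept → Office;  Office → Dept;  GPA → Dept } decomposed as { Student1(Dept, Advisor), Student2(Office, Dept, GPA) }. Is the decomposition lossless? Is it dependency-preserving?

Lossless test: (Dept)⁺ = {Office, Dept}, which is a superkey of neither fragment — lossy.
Dependency preservation: every FD's attributes lie within a single fragment, so each can be enforced locally — preserved.

lossy but dependency-preserving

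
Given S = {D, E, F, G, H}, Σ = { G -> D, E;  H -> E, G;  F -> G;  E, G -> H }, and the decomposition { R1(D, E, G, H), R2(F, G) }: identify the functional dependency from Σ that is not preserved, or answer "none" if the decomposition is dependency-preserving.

G → D, E lies within R1.
H → E, G lies within R1.
F → G lies within R2.
E, G → H lies within R1.
Every dependency is enforceable on the fragments, so the decomposition is dependency-preserving.

none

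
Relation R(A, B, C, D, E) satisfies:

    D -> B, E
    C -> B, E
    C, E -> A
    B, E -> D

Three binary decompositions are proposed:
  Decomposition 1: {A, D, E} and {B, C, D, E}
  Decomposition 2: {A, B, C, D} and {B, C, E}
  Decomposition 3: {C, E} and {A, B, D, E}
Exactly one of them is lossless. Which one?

Decomposition 2

Decomposition 1: common = {D, E}, closure = {B, D, E} → lossy.
Decomposition 2: common = {B, C}, closure = {A, B, C, D, E} → lossless.
Decomposition 3: common = {E}, closure = {E} → lossy.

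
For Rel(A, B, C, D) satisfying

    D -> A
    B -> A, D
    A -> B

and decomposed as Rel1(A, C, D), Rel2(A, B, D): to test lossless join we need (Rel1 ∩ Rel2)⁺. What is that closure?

A, B, D

Rel1 ∩ Rel2 = {A, D}.
A → B applies, adding B
Closure: {A, B, D}.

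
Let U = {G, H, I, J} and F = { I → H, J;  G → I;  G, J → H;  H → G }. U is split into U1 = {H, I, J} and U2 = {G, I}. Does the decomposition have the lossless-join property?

Common attributes: U1 ∩ U2 = {I}.
Closure of {I}: I → H, J applies, adding H, J; H → G applies, adding G. So (I)⁺ = {G, H, I, J}.
This closure contains every attribute of U1, so U1 ∩ U2 → U1. The join is lossless.

Yes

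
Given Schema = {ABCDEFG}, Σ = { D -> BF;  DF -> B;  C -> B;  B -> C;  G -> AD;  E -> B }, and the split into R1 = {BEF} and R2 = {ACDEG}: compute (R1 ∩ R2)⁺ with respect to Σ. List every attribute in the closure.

BCE

R1 ∩ R2 = {E}.
E → B applies, adding B
B → C applies, adding C
Closure: {BCE}.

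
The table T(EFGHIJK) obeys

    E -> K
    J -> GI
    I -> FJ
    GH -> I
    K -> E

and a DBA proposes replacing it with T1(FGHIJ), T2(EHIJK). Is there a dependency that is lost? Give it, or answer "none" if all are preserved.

none

E → K lies within T2.
J → GI lies within T1.
I → FJ lies within T1.
GH → I lies within T1.
K → E lies within T2.
Every dependency is enforceable on the fragments, so the decomposition is dependency-preserving.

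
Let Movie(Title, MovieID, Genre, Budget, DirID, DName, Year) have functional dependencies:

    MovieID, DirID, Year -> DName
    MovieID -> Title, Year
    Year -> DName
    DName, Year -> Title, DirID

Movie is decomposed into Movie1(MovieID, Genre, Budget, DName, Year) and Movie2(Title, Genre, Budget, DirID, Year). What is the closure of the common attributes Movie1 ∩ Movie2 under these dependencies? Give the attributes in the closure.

Movie1 ∩ Movie2 = {Genre, Budget, Year}.
Year → DName applies, adding DName
DName, Year → Title, DirID applies, adding Title, DirID
Closure: {Title, Genre, Budget, DirID, DName, Year}.

Title, Genre, Budget, DirID, DName, Year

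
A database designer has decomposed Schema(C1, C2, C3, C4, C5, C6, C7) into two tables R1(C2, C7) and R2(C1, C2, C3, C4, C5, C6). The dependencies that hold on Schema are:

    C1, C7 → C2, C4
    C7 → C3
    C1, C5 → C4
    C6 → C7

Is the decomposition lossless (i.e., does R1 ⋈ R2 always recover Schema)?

No

Common attributes: R1 ∩ R2 = {C2}.
No dependency enlarges {C2}, so (C2)⁺ = {C2}.
The closure contains neither all of R1 = {C2, C7} nor all of R2 = {C1, C2, C3, C4, C5, C6}, so the common attributes are not a superkey of either fragment. The join is lossy.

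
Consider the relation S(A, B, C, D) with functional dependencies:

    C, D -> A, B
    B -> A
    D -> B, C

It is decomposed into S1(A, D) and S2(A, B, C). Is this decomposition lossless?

Common attributes: S1 ∩ S2 = {A}.
No dependency enlarges {A}, so (A)⁺ = {A}.
The closure contains neither all of S1 = {A, D} nor all of S2 = {A, B, C}, so the common attributes are not a superkey of either fragment. The join is lossy.

No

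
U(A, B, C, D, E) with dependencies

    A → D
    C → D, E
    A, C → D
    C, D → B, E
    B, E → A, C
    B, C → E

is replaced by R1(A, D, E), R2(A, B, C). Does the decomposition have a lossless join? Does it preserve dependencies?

Lossless test: (A)⁺ = {A, D}, which is a superkey of neither fragment — lossy.
Dependency preservation: the restricted closure of {C} across the fragments never reaches {D, E}, so C → D, E cannot be enforced without a join — not preserved.

lossy and not dependency-preserving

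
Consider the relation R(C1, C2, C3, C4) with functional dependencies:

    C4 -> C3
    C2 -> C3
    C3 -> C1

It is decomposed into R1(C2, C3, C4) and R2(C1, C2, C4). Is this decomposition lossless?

Yes

Common attributes: R1 ∩ R2 = {C2, C4}.
Closure of {C2, C4}: C4 → C3 applies, adding C3; C3 → C1 applies, adding C1. So (C2, C4)⁺ = {C1, C2, C3, C4}.
This closure contains every attribute of R1, so R1 ∩ R2 → R1. The join is lossless.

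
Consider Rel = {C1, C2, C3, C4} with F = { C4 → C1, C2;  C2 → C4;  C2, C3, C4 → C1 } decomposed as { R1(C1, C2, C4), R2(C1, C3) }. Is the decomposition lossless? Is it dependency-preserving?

Lossless test: (C1)⁺ = {C1}, which is a superkey of neither fragment — lossy.
Dependency preservation: C2, C3, C4 → C1 is not contained in any single fragment, but the restricted closure of its left-hand side across the fragments still reaches the right-hand side; the remaining FDs each lie inside some fragment. All dependencies are preserved.

lossy but dependency-preserving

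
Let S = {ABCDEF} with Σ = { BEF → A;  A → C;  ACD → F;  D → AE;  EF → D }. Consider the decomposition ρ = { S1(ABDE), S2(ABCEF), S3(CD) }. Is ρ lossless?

Chase test. Columns are ABCDEF; row i has aⱼ where attribute j ∈ Si, else bᵢⱼ.
Initial tableau (one row per fragment):
  row 1: a1 a2 b13 a4 a5 b16
  row 2: a1 a2 a3 b24 a5 a6
  row 3: b31 b32 a3 a4 b35 b36
Rows 1 and 2 agree on A; apply A→C and equate their C entries.
Rows 1 and 3 agree on D; apply D→AE and equate their AE entries.
Rows 1 and 3 agree on ACD; apply ACD→F and equate their F entries.
No row becomes fully distinguished — the join is lossy.

No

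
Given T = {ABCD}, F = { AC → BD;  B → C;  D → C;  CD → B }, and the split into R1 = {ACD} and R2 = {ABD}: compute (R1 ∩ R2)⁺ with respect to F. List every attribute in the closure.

R1 ∩ R2 = {AD}.
D → C applies, adding C
CD → B applies, adding B
Closure: {ABCD}.

ABCD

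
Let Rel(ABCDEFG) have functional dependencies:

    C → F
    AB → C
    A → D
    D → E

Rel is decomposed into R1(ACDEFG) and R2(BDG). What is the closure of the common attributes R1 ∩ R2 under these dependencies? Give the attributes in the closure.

R1 ∩ R2 = {DG}.
D → E applies, adding E
Closure: {DEG}.

DEG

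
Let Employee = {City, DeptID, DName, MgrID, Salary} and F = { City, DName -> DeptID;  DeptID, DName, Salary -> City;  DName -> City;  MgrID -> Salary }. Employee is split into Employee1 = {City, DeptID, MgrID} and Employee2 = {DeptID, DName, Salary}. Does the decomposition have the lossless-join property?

No

Common attributes: Employee1 ∩ Employee2 = {DeptID}.
No dependency enlarges {DeptID}, so (DeptID)⁺ = {DeptID}.
The closure contains neither all of Employee1 = {City, DeptID, MgrID} nor all of Employee2 = {DeptID, DName, Salary}, so the common attributes are not a superkey of either fragment. The join is lossy.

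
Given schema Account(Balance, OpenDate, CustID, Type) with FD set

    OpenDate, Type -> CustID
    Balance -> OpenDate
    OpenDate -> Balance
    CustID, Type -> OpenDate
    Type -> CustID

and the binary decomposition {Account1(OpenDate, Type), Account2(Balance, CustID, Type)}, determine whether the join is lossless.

Common attributes: Account1 ∩ Account2 = {Type}.
Closure of {Type}: Type → CustID applies, adding CustID; CustID, Type → OpenDate applies, adding OpenDate; OpenDate → Balance applies, adding Balance. So (Type)⁺ = {Balance, OpenDate, CustID, Type}.
This closure contains every attribute of Account1, so Account1 ∩ Account2 → Account1. The join is lossless.

Yes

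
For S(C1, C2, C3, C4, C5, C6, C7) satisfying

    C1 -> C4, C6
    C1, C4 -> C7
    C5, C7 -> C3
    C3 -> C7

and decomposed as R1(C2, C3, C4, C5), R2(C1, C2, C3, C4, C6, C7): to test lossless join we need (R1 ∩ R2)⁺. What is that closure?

C2, C3, C4, C7

R1 ∩ R2 = {C2, C3, C4}.
C3 → C7 applies, adding C7
Closure: {C2, C3, C4, C7}.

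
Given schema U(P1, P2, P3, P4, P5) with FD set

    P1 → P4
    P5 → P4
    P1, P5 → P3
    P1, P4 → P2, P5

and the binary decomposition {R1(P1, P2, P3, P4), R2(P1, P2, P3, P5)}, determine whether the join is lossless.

Yes

Common attributes: R1 ∩ R2 = {P1, P2, P3}.
Closure of {P1, P2, P3}: P1 → P4 applies, adding P4; P1, P4 → P2, P5 applies, adding P5. So (P1, P2, P3)⁺ = {P1, P2, P3, P4, P5}.
This closure contains every attribute of R1, so R1 ∩ R2 → R1. The join is lossless.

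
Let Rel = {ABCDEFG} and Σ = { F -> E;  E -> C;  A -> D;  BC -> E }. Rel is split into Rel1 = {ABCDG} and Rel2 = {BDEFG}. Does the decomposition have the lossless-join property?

Common attributes: Rel1 ∩ Rel2 = {BDG}.
No dependency enlarges {BDG}, so (BDG)⁺ = {BDG}.
The closure contains neither all of Rel1 = {ABCDG} nor all of Rel2 = {BDEFG}, so the common attributes are not a superkey of either fragment. The join is lossy.

No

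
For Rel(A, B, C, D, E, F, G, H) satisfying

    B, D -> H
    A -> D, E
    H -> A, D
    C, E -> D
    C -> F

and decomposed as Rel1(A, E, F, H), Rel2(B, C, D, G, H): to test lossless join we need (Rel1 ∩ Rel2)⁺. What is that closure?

Rel1 ∩ Rel2 = {H}.
H → A, D applies, adding A, D
A → D, E applies, adding E
Closure: {A, D, E, H}.

A, D, E, H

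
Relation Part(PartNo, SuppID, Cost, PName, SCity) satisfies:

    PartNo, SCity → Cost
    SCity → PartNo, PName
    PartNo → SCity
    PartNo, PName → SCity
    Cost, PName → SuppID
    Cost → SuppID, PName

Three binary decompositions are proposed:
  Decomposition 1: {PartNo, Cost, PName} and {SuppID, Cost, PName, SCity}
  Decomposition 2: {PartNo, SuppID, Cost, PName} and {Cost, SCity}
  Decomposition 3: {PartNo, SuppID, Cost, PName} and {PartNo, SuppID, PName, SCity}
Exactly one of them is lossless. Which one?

Decomposition 3

Decomposition 1: common = {Cost, PName}, closure = {SuppID, Cost, PName} → lossy.
Decomposition 2: common = {Cost}, closure = {SuppID, Cost, PName} → lossy.
Decomposition 3: common = {PartNo, SuppID, PName}, closure = {PartNo, SuppID, Cost, PName, SCity} → lossless.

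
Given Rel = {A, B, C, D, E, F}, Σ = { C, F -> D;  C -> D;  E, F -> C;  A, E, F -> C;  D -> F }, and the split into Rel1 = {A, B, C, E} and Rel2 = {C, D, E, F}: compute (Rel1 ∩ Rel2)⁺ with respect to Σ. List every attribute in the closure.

Rel1 ∩ Rel2 = {C, E}.
C → D applies, adding D
D → F applies, adding F
Closure: {C, D, E, F}.

C, D, E, F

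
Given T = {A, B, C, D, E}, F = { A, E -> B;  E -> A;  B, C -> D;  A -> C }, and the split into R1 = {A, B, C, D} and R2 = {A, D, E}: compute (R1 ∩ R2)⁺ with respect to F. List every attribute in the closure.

A, C, D

R1 ∩ R2 = {A, D}.
A → C applies, adding C
Closure: {A, C, D}.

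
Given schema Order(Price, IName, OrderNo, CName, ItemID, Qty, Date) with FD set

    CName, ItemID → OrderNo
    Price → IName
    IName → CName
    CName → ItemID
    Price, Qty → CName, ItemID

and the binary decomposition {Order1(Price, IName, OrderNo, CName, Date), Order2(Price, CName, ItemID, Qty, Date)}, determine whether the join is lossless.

Common attributes: Order1 ∩ Order2 = {Price, CName, Date}.
Closure of {Price, CName, Date}: Price → IName applies, adding IName; CName → ItemID applies, adding ItemID; CName, ItemID → OrderNo applies, adding OrderNo. So (Price, CName, Date)⁺ = {Price, IName, OrderNo, CName, ItemID, Date}.
This closure contains every attribute of Order1, so Order1 ∩ Order2 → Order1. The join is lossless.

Yes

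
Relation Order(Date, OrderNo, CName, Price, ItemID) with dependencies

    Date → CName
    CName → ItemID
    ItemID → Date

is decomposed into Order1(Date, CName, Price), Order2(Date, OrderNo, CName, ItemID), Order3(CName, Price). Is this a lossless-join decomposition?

No

Chase test. Columns are Date, OrderNo, CName, Price, ItemID; row i has aⱼ where attribute j ∈ Orderi, else bᵢⱼ.
Initial tableau (one row per fragment):
  row 1: a1 b12 a3 a4 b15
  row 2: a1 a2 a3 b24 a5
  row 3: b31 b32 a3 a4 b35
Rows 1 and 2 agree on CName; apply CName→ItemID and equate their ItemID entries.
Rows 1 and 3 agree on CName; apply CName→ItemID and equate their ItemID entries.
Rows 1 and 3 agree on ItemID; apply ItemID→Date and equate their Date entries.
No row becomes fully distinguished — the join is lossy.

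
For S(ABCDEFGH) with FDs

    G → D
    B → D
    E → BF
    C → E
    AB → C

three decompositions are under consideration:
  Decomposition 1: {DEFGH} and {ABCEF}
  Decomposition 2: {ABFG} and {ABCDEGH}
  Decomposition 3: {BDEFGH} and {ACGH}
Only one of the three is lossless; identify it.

Decomposition 2

Decomposition 1: common = {EF}, closure = {BDEF} → lossy.
Decomposition 2: common = {ABG}, closure = {ABCDEFG} → lossless.
Decomposition 3: common = {GH}, closure = {DGH} → lossy.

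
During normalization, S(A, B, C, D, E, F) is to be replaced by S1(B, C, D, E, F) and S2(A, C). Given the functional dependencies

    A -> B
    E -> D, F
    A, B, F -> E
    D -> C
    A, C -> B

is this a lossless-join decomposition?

Common attributes: S1 ∩ S2 = {C}.
No dependency enlarges {C}, so (C)⁺ = {C}.
The closure contains neither all of S1 = {B, C, D, E, F} nor all of S2 = {A, C}, so the common attributes are not a superkey of either fragment. The join is lossy.

No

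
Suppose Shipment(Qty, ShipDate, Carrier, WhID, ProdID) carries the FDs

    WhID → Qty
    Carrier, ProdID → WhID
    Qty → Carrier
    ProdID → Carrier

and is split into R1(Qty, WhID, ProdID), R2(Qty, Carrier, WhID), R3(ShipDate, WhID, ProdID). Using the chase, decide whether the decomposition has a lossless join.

Yes

Chase test. Columns are Qty, ShipDate, Carrier, WhID, ProdID; row i has aⱼ where attribute j ∈ Ri, else bᵢⱼ.
Initial tableau (one row per fragment):
  row 1: a1 b12 b13 a4 a5
  row 2: a1 b22 a3 a4 b25
  row 3: b31 a2 b33 a4 a5
Rows 1 and 3 agree on WhID; apply WhID→Qty and equate their Qty entries.
Rows 1 and 2 agree on Qty; apply Qty→Carrier and equate their Carrier entries.
Rows 1 and 3 agree on Qty; apply Qty→Carrier and equate their Carrier entries.
Row 3 is now all distinguished symbols — the join is lossless.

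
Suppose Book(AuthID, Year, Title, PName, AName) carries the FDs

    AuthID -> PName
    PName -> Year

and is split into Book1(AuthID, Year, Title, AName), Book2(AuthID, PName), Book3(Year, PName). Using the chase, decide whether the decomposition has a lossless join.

Chase test. Columns are AuthID, Year, Title, PName, AName; row i has aⱼ where attribute j ∈ Booki, else bᵢⱼ.
Initial tableau (one row per fragment):
  row 1: a1 a2 a3 b14 a5
  row 2: a1 b22 b23 a4 b25
  row 3: b31 a2 b33 a4 b35
Rows 1 and 2 agree on AuthID; apply AuthID→PName and equate their PName entries.
Rows 1 and 2 agree on PName; apply PName→Year and equate their Year entries.
Row 1 is now all distinguished symbols — the join is lossless.

Yes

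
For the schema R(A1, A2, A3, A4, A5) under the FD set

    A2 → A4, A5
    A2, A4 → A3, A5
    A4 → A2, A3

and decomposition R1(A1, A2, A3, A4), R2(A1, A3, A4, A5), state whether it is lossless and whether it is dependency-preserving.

Lossless test: (A1, A3, A4)⁺ = {A1, A2, A3, A4, A5}, which contains all of one fragment — lossless.
Dependency preservation: A2 → A4, A5; A2, A4 → A3, A5 are not contained in any single fragment, but the restricted closure of each left-hand side across the fragments still reaches the right-hand side; the remaining FDs each lie inside some fragment. All dependencies are preserved.

lossless and dependency-preserving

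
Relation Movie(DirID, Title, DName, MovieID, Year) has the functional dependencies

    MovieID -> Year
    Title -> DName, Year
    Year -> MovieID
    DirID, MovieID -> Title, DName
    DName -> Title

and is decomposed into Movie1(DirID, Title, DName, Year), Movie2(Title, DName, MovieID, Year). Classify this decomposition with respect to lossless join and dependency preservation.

lossless and dependency-preserving

Lossless test: (Title, DName, Year)⁺ = {Title, DName, MovieID, Year}, which contains all of one fragment — lossless.
Dependency preservation: DirID, MovieID → Title, DName is not contained in any single fragment, but the restricted closure of its left-hand side across the fragments still reaches the right-hand side; the remaining FDs each lie inside some fragment. All dependencies are preserved.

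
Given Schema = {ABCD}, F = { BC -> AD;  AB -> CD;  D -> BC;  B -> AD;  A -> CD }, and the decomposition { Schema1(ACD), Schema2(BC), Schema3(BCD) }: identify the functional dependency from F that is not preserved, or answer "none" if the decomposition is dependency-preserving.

BC → AD: restricted closure across fragments reaches AD.
AB → CD: restricted closure across fragments reaches CD.
D → BC lies within Schema3.
B → AD: restricted closure across fragments reaches AD.
A → CD lies within Schema1.
Every dependency is enforceable on the fragments, so the decomposition is dependency-preserving.

none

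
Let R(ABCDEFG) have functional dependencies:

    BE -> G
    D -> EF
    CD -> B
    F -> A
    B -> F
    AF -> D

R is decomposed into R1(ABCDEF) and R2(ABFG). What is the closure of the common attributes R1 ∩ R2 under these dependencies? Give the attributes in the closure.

ABDEFG

R1 ∩ R2 = {ABF}.
AF → D applies, adding D
D → EF applies, adding E
BE → G applies, adding G
Closure: {ABDEFG}.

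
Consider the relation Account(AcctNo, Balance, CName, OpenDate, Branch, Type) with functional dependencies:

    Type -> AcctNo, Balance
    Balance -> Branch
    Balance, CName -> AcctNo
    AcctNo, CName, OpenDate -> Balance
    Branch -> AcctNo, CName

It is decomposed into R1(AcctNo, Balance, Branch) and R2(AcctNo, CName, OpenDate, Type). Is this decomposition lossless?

Common attributes: R1 ∩ R2 = {AcctNo}.
No dependency enlarges {AcctNo}, so (AcctNo)⁺ = {AcctNo}.
The closure contains neither all of R1 = {AcctNo, Balance, Branch} nor all of R2 = {AcctNo, CName, OpenDate, Type}, so the common attributes are not a superkey of either fragment. The join is lossy.

No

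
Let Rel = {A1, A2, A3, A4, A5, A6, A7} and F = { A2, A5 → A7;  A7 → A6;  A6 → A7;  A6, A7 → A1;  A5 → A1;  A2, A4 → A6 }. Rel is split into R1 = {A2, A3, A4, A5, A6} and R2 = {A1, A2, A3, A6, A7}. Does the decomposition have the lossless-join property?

Yes

Common attributes: R1 ∩ R2 = {A2, A3, A6}.
Closure of {A2, A3, A6}: A6 → A7 applies, adding A7; A6, A7 → A1 applies, adding A1. So (A2, A3, A6)⁺ = {A1, A2, A3, A6, A7}.
This closure contains every attribute of R2, so R1 ∩ R2 → R2. The join is lossless.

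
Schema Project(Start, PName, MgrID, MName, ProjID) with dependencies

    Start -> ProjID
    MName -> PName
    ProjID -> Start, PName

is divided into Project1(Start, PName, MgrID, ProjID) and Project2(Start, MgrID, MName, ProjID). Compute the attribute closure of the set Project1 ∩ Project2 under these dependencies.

Start, PName, MgrID, ProjID

Project1 ∩ Project2 = {Start, MgrID, ProjID}.
ProjID → Start, PName applies, adding PName
Closure: {Start, PName, MgrID, ProjID}.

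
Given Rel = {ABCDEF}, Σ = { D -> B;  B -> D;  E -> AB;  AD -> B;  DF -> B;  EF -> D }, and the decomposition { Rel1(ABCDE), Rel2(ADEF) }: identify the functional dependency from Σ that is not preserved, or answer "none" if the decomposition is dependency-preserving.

none

D → B lies within Rel1.
B → D lies within Rel1.
E → AB lies within Rel1.
AD → B lies within Rel1.
DF → B: restricted closure across fragments reaches B.
EF → D lies within Rel2.
Every dependency is enforceable on the fragments, so the decomposition is dependency-preserving.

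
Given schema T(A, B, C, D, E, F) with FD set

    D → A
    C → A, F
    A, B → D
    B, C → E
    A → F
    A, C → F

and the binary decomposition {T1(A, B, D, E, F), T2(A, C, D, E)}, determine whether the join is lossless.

Common attributes: T1 ∩ T2 = {A, D, E}.
Closure of {A, D, E}: A → F applies, adding F. So (A, D, E)⁺ = {A, D, E, F}.
The closure contains neither all of T1 = {A, B, D, E, F} nor all of T2 = {A, C, D, E}, so the common attributes are not a superkey of either fragment. The join is lossy.

No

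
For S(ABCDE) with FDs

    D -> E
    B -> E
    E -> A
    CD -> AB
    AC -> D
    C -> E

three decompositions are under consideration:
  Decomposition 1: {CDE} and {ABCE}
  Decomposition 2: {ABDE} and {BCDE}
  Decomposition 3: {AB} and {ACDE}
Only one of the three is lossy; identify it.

Decomposition 1: common = {CE}, closure = {ABCDE} → lossless.
Decomposition 2: common = {BDE}, closure = {ABDE} → lossless.
Decomposition 3: common = {A}, closure = {A} → lossy.

Decomposition 3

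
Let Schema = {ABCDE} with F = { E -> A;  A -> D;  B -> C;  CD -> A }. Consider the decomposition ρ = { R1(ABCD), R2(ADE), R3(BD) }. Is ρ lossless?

Chase test. Columns are ABCDE; row i has aⱼ where attribute j ∈ Ri, else bᵢⱼ.
Initial tableau (one row per fragment):
  row 1: a1 a2 a3 a4 b15
  row 2: a1 b22 b23 a4 a5
  row 3: b31 a2 b33 a4 b35
Rows 1 and 3 agree on B; apply B→C and equate their C entries.
Rows 1 and 3 agree on CD; apply CD→A and equate their A entries.
No row becomes fully distinguished — the join is lossy.

No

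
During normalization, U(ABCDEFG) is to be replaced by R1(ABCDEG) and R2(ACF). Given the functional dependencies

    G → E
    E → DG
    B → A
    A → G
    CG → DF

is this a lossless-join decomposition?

Common attributes: R1 ∩ R2 = {AC}.
Closure of {AC}: A → G applies, adding G; CG → DF applies, adding DF; G → E applies, adding E. So (AC)⁺ = {ACDEFG}.
This closure contains every attribute of R2, so R1 ∩ R2 → R2. The join is lossless.

Yes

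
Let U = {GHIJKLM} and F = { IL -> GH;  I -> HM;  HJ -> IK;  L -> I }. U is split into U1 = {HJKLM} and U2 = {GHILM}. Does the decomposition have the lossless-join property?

Yes

Common attributes: U1 ∩ U2 = {HLM}.
Closure of {HLM}: L → I applies, adding I; IL → GH applies, adding G. So (HLM)⁺ = {GHILM}.
This closure contains every attribute of U2, so U1 ∩ U2 → U2. The join is lossless.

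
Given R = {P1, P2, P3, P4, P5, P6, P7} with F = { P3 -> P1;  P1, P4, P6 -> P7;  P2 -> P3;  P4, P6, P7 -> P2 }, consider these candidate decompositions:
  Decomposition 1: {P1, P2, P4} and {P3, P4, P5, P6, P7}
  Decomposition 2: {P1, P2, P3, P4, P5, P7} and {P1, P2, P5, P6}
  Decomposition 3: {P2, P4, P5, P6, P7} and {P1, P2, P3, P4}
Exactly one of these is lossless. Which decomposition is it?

Decomposition 3

Decomposition 1: common = {P4}, closure = {P4} → lossy.
Decomposition 2: common = {P1, P2, P5}, closure = {P1, P2, P3, P5} → lossy.
Decomposition 3: common = {P2, P4}, closure = {P1, P2, P3, P4} → lossless.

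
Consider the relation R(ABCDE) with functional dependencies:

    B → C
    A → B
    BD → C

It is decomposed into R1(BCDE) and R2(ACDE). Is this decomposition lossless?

Common attributes: R1 ∩ R2 = {CDE}.
No dependency enlarges {CDE}, so (CDE)⁺ = {CDE}.
The closure contains neither all of R1 = {BCDE} nor all of R2 = {ACDE}, so the common attributes are not a superkey of either fragment. The join is lossy.

No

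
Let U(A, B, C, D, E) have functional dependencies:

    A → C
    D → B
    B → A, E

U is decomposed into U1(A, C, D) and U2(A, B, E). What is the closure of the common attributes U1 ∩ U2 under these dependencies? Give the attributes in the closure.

U1 ∩ U2 = {A}.
A → C applies, adding C
Closure: {A, C}.

A, C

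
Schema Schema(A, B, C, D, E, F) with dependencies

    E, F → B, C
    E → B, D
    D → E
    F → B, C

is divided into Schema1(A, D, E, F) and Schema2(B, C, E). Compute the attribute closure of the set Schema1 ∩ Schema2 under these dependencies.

Schema1 ∩ Schema2 = {E}.
E → B, D applies, adding B, D
Closure: {B, D, E}.

B, D, E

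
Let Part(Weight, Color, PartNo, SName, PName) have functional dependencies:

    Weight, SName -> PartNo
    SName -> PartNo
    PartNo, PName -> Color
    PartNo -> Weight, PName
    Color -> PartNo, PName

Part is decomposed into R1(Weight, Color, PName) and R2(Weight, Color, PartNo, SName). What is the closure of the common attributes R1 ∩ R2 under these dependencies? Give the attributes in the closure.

Weight, Color, PartNo, PName

R1 ∩ R2 = {Weight, Color}.
Color → PartNo, PName applies, adding PartNo, PName
Closure: {Weight, Color, PartNo, PName}.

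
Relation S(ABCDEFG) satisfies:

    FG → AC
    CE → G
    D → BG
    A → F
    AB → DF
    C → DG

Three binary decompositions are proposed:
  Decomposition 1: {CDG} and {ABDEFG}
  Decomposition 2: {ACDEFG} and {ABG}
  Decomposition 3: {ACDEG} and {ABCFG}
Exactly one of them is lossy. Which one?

Decomposition 1: common = {DG}, closure = {BDG} → lossy.
Decomposition 2: common = {AG}, closure = {ABCDFG} → lossless.
Decomposition 3: common = {ACG}, closure = {ABCDFG} → lossless.

Decomposition 1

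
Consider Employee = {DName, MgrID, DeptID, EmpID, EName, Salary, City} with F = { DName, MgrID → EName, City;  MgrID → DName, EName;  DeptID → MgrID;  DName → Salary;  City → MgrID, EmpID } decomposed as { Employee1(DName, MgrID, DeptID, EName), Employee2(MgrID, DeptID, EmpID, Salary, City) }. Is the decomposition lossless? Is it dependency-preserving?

Lossless test: (MgrID, DeptID)⁺ = {DName, MgrID, DeptID, EmpID, EName, Salary, City}, which contains all of one fragment — lossless.
Dependency preservation: the restricted closure of {DName} across the fragments never reaches {Salary}, so DName → Salary cannot be enforced without a join — not preserved.

lossless but not dependency-preserving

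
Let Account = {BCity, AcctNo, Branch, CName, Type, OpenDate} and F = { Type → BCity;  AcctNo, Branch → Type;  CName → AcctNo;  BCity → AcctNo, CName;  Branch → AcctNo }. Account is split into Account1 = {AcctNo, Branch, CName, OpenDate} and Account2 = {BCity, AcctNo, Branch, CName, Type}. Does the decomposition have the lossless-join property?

Common attributes: Account1 ∩ Account2 = {AcctNo, Branch, CName}.
Closure of {AcctNo, Branch, CName}: AcctNo, Branch → Type applies, adding Type; Type → BCity applies, adding BCity. So (AcctNo, Branch, CName)⁺ = {BCity, AcctNo, Branch, CName, Type}.
This closure contains every attribute of Account2, so Account1 ∩ Account2 → Account2. The join is lossless.

Yes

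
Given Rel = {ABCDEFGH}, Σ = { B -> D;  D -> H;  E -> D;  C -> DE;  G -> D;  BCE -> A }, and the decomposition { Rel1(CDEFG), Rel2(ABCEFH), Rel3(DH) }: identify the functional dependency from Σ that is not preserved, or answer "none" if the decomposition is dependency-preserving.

Check B → D: no single fragment contains all of {BD}, and the restricted closure of {B} across the fragments never reaches {D}.
D → H is preserved.
E → D is preserved.
C → DE is preserved.
G → D is preserved.
BCE → A is preserved.

B -> D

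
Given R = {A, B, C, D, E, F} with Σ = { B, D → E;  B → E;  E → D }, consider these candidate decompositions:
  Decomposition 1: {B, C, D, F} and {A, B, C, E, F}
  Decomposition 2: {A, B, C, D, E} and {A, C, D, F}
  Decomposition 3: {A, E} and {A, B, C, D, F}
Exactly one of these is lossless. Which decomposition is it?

Decomposition 1: common = {B, C, F}, closure = {B, C, D, E, F} → lossless.
Decomposition 2: common = {A, C, D}, closure = {A, C, D} → lossy.
Decomposition 3: common = {A}, closure = {A} → lossy.

Decomposition 1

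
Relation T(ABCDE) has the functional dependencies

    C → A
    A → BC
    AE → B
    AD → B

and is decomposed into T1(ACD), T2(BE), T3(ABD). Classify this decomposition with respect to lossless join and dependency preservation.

Lossless test (chase): Rows 1 and 3 agree on A; apply A→BC and equate their BC entries. No row becomes fully distinguished — the join is lossy.
Dependency preservation: A → BC; AE → B are not contained in any single fragment, but the restricted closure of each left-hand side across the fragments still reaches the right-hand side; the remaining FDs each lie inside some fragment. All dependencies are preserved.

lossy but dependency-preserving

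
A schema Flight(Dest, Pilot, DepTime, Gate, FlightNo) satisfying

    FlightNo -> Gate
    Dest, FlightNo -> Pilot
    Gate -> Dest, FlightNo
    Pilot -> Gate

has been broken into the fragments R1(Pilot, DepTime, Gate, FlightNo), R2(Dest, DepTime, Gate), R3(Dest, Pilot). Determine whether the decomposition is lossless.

Chase test. Columns are Dest, Pilot, DepTime, Gate, FlightNo; row i has aⱼ where attribute j ∈ Ri, else bᵢⱼ.
Initial tableau (one row per fragment):
  row 1: b11 a2 a3 a4 a5
  row 2: a1 b22 a3 a4 b25
  row 3: a1 a2 b33 b34 b35
Rows 1 and 2 agree on Gate; apply Gate→Dest, FlightNo and equate their Dest, FlightNo entries.
Rows 1 and 3 agree on Pilot; apply Pilot→Gate and equate their Gate entries.
Rows 1 and 2 agree on Dest, FlightNo; apply Dest, FlightNo→Pilot and equate their Pilot entries.
Rows 1 and 3 agree on Gate; apply Gate→Dest, FlightNo and equate their Dest, FlightNo entries.
Row 1 is now all distinguished symbols — the join is lossless.

Yes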